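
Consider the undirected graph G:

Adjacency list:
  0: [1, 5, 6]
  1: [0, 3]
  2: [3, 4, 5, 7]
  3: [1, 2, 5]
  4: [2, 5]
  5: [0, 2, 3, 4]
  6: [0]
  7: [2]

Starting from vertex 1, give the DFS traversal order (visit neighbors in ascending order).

DFS from vertex 1 (neighbors processed in ascending order):
Visit order: 1, 0, 5, 2, 3, 4, 7, 6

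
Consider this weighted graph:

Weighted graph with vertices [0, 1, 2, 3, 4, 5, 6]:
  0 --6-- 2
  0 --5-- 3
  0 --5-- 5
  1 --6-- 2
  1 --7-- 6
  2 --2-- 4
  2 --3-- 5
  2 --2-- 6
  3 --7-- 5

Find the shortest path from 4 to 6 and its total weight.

Using Dijkstra's algorithm from vertex 4:
Shortest path: 4 -> 2 -> 6
Total weight: 2 + 2 = 4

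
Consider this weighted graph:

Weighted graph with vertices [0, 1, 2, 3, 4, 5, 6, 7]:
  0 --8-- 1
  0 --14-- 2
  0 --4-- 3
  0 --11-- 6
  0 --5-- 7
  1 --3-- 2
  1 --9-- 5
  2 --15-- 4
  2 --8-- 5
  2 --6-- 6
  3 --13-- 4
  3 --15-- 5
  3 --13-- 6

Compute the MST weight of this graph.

Applying Kruskal's algorithm (sort edges by weight, add if no cycle):
  Add (1,2) w=3
  Add (0,3) w=4
  Add (0,7) w=5
  Add (2,6) w=6
  Add (0,1) w=8
  Add (2,5) w=8
  Skip (1,5) w=9 (creates cycle)
  Skip (0,6) w=11 (creates cycle)
  Add (3,4) w=13
  Skip (3,6) w=13 (creates cycle)
  Skip (0,2) w=14 (creates cycle)
  Skip (2,4) w=15 (creates cycle)
  Skip (3,5) w=15 (creates cycle)
MST weight = 47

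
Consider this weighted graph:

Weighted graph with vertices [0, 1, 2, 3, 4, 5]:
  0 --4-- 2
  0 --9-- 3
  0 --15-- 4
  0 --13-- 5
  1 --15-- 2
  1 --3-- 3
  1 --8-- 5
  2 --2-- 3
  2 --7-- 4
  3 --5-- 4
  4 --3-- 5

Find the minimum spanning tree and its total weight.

Applying Kruskal's algorithm (sort edges by weight, add if no cycle):
  Add (2,3) w=2
  Add (1,3) w=3
  Add (4,5) w=3
  Add (0,2) w=4
  Add (3,4) w=5
  Skip (2,4) w=7 (creates cycle)
  Skip (1,5) w=8 (creates cycle)
  Skip (0,3) w=9 (creates cycle)
  Skip (0,5) w=13 (creates cycle)
  Skip (0,4) w=15 (creates cycle)
  Skip (1,2) w=15 (creates cycle)
MST weight = 17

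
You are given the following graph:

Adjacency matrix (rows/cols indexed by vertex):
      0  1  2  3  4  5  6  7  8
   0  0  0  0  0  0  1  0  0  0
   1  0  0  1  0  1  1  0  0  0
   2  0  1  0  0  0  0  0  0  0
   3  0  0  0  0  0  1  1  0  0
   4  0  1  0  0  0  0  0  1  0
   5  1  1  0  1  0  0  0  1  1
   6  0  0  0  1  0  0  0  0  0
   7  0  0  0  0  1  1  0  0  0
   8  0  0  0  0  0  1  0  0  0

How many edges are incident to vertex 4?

Vertex 4 has neighbors [1, 7], so deg(4) = 2.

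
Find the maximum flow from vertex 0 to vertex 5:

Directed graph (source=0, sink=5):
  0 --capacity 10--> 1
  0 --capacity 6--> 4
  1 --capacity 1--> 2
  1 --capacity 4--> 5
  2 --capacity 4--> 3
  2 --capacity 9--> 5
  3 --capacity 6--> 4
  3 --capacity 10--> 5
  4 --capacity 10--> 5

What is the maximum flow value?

Computing max flow:
  Flow on (0->1): 5/10
  Flow on (0->4): 6/6
  Flow on (1->2): 1/1
  Flow on (1->5): 4/4
  Flow on (2->5): 1/9
  Flow on (4->5): 6/10
Maximum flow = 11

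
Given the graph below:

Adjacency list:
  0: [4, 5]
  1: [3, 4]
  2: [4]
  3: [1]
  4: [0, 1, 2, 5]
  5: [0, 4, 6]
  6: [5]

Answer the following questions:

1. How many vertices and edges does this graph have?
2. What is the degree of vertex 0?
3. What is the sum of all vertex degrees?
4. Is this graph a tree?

Count: 7 vertices, 7 edges.
Vertex 0 has neighbors [4, 5], degree = 2.
Handshaking lemma: 2 * 7 = 14.
A tree on 7 vertices has 6 edges. This graph has 7 edges (1 extra). Not a tree.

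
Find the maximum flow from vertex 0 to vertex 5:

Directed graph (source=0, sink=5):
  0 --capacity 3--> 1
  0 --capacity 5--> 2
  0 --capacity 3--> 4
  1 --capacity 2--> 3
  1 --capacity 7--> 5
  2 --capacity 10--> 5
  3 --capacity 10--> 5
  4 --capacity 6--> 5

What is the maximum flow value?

Computing max flow:
  Flow on (0->1): 3/3
  Flow on (0->2): 5/5
  Flow on (0->4): 3/3
  Flow on (1->5): 3/7
  Flow on (2->5): 5/10
  Flow on (4->5): 3/6
Maximum flow = 11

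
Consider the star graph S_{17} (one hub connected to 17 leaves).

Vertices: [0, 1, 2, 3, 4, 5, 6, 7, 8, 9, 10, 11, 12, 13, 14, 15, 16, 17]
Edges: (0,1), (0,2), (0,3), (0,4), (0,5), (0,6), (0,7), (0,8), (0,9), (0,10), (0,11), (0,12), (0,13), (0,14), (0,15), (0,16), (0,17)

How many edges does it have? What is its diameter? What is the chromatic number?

Star graph S_{17}: the hub connects to all 17 leaves.
Edges = 17.
Diameter = 2 (any leaf to hub is 1, leaf to leaf through hub is 2).
Star graphs are bipartite (hub vs leaves), so chromatic number = 2.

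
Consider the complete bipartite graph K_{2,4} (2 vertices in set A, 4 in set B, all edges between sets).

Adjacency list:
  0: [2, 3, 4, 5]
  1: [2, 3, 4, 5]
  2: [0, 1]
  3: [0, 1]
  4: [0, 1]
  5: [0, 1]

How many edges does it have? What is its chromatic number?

K_{2,4} has 2 * 4 = 8 edges.
Bipartite graphs have chromatic number 2 (color each partition differently).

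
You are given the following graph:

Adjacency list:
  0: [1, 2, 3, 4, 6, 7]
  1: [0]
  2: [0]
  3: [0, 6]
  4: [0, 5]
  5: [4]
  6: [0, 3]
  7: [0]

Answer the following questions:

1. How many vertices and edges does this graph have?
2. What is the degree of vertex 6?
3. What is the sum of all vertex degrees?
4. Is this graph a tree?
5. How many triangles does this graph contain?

Count: 8 vertices, 8 edges.
Vertex 6 has neighbors [0, 3], degree = 2.
Handshaking lemma: 2 * 8 = 16.
A tree on 8 vertices has 7 edges. This graph has 8 edges (1 extra). Not a tree.
Number of triangles = 1.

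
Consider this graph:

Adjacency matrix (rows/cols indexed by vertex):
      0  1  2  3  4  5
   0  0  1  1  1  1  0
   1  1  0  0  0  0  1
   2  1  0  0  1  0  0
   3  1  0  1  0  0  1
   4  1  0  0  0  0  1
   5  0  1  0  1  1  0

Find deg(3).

Vertex 3 has neighbors [0, 2, 5], so deg(3) = 3.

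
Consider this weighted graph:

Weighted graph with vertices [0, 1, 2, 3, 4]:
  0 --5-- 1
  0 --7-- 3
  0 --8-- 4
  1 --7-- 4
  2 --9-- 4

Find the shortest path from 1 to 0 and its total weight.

Using Dijkstra's algorithm from vertex 1:
Shortest path: 1 -> 0
Total weight: 5 = 5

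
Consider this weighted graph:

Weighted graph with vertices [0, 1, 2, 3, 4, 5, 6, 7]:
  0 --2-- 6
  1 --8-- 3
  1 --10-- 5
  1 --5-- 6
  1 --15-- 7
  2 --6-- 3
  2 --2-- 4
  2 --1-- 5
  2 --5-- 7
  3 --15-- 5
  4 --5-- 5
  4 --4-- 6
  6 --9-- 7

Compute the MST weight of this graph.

Applying Kruskal's algorithm (sort edges by weight, add if no cycle):
  Add (2,5) w=1
  Add (0,6) w=2
  Add (2,4) w=2
  Add (4,6) w=4
  Add (1,6) w=5
  Add (2,7) w=5
  Skip (4,5) w=5 (creates cycle)
  Add (2,3) w=6
  Skip (1,3) w=8 (creates cycle)
  Skip (6,7) w=9 (creates cycle)
  Skip (1,5) w=10 (creates cycle)
  Skip (1,7) w=15 (creates cycle)
  Skip (3,5) w=15 (creates cycle)
MST weight = 25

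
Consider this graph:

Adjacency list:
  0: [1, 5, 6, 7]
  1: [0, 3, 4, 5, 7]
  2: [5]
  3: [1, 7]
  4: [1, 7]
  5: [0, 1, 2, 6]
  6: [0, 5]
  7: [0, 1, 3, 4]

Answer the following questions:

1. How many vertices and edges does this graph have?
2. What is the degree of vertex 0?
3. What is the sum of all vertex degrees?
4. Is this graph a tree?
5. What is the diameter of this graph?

Count: 8 vertices, 12 edges.
Vertex 0 has neighbors [1, 5, 6, 7], degree = 4.
Handshaking lemma: 2 * 12 = 24.
A tree on 8 vertices has 7 edges. This graph has 12 edges (5 extra). Not a tree.
Diameter (longest shortest path) = 3.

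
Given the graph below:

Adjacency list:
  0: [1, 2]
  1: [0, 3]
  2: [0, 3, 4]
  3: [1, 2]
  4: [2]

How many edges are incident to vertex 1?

Vertex 1 has neighbors [0, 3], so deg(1) = 2.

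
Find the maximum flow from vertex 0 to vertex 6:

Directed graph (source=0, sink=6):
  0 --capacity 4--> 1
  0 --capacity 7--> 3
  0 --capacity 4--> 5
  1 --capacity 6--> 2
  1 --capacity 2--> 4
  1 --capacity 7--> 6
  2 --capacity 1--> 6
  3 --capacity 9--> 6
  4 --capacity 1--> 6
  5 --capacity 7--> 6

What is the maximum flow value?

Computing max flow:
  Flow on (0->1): 4/4
  Flow on (0->3): 7/7
  Flow on (0->5): 4/4
  Flow on (1->6): 4/7
  Flow on (3->6): 7/9
  Flow on (5->6): 4/7
Maximum flow = 15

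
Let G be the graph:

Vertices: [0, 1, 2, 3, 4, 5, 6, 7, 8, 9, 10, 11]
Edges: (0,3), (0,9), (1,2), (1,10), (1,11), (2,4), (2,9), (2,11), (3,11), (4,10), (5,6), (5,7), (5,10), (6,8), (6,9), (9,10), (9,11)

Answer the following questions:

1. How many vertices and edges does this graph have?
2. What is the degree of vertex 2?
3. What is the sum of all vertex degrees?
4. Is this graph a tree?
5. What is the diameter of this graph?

Count: 12 vertices, 17 edges.
Vertex 2 has neighbors [1, 4, 9, 11], degree = 4.
Handshaking lemma: 2 * 17 = 34.
A tree on 12 vertices has 11 edges. This graph has 17 edges (6 extra). Not a tree.
Diameter (longest shortest path) = 5.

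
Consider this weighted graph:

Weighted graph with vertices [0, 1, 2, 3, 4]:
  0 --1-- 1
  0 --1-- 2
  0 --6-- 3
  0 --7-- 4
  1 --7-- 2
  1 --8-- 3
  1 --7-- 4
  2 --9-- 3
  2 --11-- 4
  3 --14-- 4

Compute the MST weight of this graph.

Applying Kruskal's algorithm (sort edges by weight, add if no cycle):
  Add (0,1) w=1
  Add (0,2) w=1
  Add (0,3) w=6
  Add (0,4) w=7
  Skip (1,4) w=7 (creates cycle)
  Skip (1,2) w=7 (creates cycle)
  Skip (1,3) w=8 (creates cycle)
  Skip (2,3) w=9 (creates cycle)
  Skip (2,4) w=11 (creates cycle)
  Skip (3,4) w=14 (creates cycle)
MST weight = 15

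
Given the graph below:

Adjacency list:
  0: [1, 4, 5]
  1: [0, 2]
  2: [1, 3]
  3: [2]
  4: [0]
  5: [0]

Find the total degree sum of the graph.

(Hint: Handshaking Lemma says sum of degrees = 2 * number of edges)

Count edges: 5 edges.
By Handshaking Lemma: sum of degrees = 2 * 5 = 10.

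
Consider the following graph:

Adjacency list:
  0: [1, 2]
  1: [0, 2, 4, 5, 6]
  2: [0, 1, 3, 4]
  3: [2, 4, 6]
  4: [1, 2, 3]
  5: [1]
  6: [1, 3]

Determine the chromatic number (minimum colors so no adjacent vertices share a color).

The graph has a maximum clique of size 3 (lower bound on chromatic number).
A valid 3-coloring: {0: 2, 1: 0, 2: 1, 3: 0, 4: 2, 5: 1, 6: 1}.
Chromatic number = 3.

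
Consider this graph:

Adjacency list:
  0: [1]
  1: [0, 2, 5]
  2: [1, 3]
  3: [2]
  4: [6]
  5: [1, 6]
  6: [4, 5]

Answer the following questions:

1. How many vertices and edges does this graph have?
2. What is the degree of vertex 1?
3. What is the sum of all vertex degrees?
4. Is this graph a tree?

Count: 7 vertices, 6 edges.
Vertex 1 has neighbors [0, 2, 5], degree = 3.
Handshaking lemma: 2 * 6 = 12.
A graph is a tree iff it is connected and has exactly n-1 edges. This graph is connected (all 7 vertices in one component) and has 7-1 = 6 edges. It is a tree.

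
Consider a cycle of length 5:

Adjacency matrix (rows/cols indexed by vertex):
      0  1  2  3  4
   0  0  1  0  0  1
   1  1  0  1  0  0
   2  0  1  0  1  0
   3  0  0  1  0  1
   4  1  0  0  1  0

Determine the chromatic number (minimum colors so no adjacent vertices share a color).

This is an odd cycle (C_5). Odd cycles are not bipartite (any 2-coloring forces two adjacent vertices to match), and 3 colors suffice.
Chromatic number = 3.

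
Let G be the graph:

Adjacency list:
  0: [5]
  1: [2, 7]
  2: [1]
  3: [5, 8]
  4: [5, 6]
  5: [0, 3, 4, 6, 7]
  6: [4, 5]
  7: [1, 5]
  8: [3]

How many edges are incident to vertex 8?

Vertex 8 has neighbors [3], so deg(8) = 1.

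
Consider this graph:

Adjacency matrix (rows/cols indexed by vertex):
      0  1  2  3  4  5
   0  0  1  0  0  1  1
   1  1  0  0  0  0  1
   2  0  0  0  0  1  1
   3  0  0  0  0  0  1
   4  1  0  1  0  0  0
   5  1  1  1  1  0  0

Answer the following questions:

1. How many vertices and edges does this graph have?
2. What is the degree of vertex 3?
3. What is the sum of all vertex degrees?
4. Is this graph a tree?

Count: 6 vertices, 7 edges.
Vertex 3 has neighbors [5], degree = 1.
Handshaking lemma: 2 * 7 = 14.
A tree on 6 vertices has 5 edges. This graph has 7 edges (2 extra). Not a tree.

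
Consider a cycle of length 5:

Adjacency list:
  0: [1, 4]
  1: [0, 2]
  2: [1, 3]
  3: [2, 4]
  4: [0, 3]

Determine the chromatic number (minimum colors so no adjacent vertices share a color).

This is an odd cycle (C_5). Odd cycles are not bipartite (any 2-coloring forces two adjacent vertices to match), and 3 colors suffice.
Chromatic number = 3.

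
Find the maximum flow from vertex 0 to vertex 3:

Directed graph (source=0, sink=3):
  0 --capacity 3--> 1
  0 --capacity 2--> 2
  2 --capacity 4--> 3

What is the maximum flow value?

Computing max flow:
  Flow on (0->2): 2/2
  Flow on (2->3): 2/4
Maximum flow = 2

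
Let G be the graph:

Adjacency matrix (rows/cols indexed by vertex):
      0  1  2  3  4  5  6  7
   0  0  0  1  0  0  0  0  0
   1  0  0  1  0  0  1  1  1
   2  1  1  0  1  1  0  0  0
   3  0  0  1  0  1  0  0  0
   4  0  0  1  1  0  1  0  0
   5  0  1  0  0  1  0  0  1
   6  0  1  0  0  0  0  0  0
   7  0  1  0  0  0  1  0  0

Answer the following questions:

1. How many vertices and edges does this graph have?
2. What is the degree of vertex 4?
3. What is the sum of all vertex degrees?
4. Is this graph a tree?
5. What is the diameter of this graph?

Count: 8 vertices, 10 edges.
Vertex 4 has neighbors [2, 3, 5], degree = 3.
Handshaking lemma: 2 * 10 = 20.
A tree on 8 vertices has 7 edges. This graph has 10 edges (3 extra). Not a tree.
Diameter (longest shortest path) = 3.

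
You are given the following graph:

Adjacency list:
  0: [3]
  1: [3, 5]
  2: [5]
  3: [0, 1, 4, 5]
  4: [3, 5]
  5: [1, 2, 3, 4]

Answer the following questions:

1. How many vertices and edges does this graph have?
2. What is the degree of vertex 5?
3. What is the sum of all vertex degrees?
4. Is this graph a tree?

Count: 6 vertices, 7 edges.
Vertex 5 has neighbors [1, 2, 3, 4], degree = 4.
Handshaking lemma: 2 * 7 = 14.
A tree on 6 vertices has 5 edges. This graph has 7 edges (2 extra). Not a tree.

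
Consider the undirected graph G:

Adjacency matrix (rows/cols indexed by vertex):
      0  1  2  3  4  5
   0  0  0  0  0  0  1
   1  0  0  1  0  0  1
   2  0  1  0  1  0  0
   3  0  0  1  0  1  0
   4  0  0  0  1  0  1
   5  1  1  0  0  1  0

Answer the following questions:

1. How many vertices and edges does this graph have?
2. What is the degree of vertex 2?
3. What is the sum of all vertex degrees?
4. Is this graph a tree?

Count: 6 vertices, 6 edges.
Vertex 2 has neighbors [1, 3], degree = 2.
Handshaking lemma: 2 * 6 = 12.
A tree on 6 vertices has 5 edges. This graph has 6 edges (1 extra). Not a tree.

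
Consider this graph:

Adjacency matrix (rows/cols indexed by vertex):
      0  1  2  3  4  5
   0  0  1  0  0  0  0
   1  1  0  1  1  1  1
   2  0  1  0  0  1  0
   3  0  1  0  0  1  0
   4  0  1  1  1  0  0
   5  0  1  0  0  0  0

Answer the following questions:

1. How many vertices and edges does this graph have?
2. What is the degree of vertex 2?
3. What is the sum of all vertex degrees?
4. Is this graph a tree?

Count: 6 vertices, 7 edges.
Vertex 2 has neighbors [1, 4], degree = 2.
Handshaking lemma: 2 * 7 = 14.
A tree on 6 vertices has 5 edges. This graph has 7 edges (2 extra). Not a tree.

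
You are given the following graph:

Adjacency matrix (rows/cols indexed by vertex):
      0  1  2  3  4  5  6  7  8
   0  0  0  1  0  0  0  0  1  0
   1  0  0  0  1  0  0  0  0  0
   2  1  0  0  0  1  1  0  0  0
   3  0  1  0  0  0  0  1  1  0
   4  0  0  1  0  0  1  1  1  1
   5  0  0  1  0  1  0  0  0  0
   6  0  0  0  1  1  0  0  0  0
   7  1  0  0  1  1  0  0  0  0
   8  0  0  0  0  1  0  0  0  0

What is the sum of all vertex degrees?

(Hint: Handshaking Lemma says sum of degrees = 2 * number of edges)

Count edges: 11 edges.
By Handshaking Lemma: sum of degrees = 2 * 11 = 22.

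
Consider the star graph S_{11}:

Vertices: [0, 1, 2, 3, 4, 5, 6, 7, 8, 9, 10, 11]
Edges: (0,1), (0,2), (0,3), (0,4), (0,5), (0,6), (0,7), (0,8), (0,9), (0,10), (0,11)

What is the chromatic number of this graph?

S_{11} has one hub adjacent to 11 leaves; leaves are pairwise non-adjacent.
Color the hub 0 and every leaf 1.
Chromatic number = 2.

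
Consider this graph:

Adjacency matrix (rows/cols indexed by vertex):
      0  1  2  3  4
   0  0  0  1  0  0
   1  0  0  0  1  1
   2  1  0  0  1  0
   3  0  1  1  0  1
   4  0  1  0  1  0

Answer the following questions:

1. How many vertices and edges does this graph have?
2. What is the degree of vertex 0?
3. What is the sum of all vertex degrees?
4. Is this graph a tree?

Count: 5 vertices, 5 edges.
Vertex 0 has neighbors [2], degree = 1.
Handshaking lemma: 2 * 5 = 10.
A tree on 5 vertices has 4 edges. This graph has 5 edges (1 extra). Not a tree.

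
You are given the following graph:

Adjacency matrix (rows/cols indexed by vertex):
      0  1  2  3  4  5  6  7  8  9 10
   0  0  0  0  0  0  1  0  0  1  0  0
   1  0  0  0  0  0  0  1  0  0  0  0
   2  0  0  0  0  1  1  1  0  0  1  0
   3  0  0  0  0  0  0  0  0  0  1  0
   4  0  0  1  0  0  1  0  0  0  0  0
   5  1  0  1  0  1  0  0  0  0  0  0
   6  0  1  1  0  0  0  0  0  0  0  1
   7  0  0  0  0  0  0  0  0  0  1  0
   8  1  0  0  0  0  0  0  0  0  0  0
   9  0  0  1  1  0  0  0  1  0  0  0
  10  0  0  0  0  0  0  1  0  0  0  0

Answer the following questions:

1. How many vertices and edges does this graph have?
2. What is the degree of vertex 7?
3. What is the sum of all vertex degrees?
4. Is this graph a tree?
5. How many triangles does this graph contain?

Count: 11 vertices, 11 edges.
Vertex 7 has neighbors [9], degree = 1.
Handshaking lemma: 2 * 11 = 22.
A tree on 11 vertices has 10 edges. This graph has 11 edges (1 extra). Not a tree.
Number of triangles = 1.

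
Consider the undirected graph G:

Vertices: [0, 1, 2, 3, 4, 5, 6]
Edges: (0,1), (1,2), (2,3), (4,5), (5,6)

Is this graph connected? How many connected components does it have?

Checking connectivity: the graph has 2 connected component(s).
Components: [[0, 1, 2, 3], [4, 5, 6]]. The graph is NOT connected.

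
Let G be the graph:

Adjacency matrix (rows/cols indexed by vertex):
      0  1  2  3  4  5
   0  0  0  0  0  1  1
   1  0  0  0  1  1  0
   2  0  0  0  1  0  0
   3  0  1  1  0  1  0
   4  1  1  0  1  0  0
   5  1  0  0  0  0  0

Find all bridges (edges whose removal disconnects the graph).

A bridge is an edge whose removal increases the number of connected components.
Bridges found: (0,4), (0,5), (2,3)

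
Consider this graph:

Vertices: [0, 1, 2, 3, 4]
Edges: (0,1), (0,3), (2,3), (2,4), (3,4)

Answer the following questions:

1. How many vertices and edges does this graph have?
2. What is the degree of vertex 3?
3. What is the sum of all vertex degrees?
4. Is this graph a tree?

Count: 5 vertices, 5 edges.
Vertex 3 has neighbors [0, 2, 4], degree = 3.
Handshaking lemma: 2 * 5 = 10.
A tree on 5 vertices has 4 edges. This graph has 5 edges (1 extra). Not a tree.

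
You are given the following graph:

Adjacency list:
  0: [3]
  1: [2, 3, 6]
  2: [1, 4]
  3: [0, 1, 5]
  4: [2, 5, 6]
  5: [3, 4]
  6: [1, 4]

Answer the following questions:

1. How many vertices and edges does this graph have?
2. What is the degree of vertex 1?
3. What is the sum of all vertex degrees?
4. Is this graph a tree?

Count: 7 vertices, 8 edges.
Vertex 1 has neighbors [2, 3, 6], degree = 3.
Handshaking lemma: 2 * 8 = 16.
A tree on 7 vertices has 6 edges. This graph has 8 edges (2 extra). Not a tree.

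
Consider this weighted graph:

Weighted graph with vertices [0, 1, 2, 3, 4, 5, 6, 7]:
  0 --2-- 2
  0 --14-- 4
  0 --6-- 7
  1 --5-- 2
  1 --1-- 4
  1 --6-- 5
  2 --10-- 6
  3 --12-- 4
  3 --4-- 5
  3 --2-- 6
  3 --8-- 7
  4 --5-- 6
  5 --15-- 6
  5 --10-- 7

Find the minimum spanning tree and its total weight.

Applying Kruskal's algorithm (sort edges by weight, add if no cycle):
  Add (1,4) w=1
  Add (0,2) w=2
  Add (3,6) w=2
  Add (3,5) w=4
  Add (1,2) w=5
  Add (4,6) w=5
  Add (0,7) w=6
  Skip (1,5) w=6 (creates cycle)
  Skip (3,7) w=8 (creates cycle)
  Skip (2,6) w=10 (creates cycle)
  Skip (5,7) w=10 (creates cycle)
  Skip (3,4) w=12 (creates cycle)
  Skip (0,4) w=14 (creates cycle)
  Skip (5,6) w=15 (creates cycle)
MST weight = 25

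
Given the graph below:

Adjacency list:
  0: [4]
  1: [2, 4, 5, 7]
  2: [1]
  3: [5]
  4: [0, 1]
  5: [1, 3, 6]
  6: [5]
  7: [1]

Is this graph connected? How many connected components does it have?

Checking connectivity: the graph has 1 connected component(s).
All vertices are reachable from each other. The graph IS connected.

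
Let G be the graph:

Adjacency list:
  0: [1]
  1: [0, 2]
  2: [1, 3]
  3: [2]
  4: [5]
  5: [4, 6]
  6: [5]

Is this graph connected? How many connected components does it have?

Checking connectivity: the graph has 2 connected component(s).
Components: [[0, 1, 2, 3], [4, 5, 6]]. The graph is NOT connected.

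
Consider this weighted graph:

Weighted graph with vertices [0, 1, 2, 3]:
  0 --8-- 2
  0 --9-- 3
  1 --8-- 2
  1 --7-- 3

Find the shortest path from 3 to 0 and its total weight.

Using Dijkstra's algorithm from vertex 3:
Shortest path: 3 -> 0
Total weight: 9 = 9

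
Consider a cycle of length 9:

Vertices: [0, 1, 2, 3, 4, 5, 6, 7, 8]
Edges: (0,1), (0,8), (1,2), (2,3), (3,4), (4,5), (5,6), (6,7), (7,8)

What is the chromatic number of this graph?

This is an odd cycle (C_9). Odd cycles are not bipartite (any 2-coloring forces two adjacent vertices to match), and 3 colors suffice.
Chromatic number = 3.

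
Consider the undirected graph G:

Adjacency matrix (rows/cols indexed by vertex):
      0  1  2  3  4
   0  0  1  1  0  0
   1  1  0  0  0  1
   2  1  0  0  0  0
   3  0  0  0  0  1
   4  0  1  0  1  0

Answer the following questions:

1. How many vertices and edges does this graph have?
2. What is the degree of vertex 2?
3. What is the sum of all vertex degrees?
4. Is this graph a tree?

Count: 5 vertices, 4 edges.
Vertex 2 has neighbors [0], degree = 1.
Handshaking lemma: 2 * 4 = 8.
A graph is a tree iff it is connected and has exactly n-1 edges. This graph is connected (all 5 vertices in one component) and has 5-1 = 4 edges. It is a tree.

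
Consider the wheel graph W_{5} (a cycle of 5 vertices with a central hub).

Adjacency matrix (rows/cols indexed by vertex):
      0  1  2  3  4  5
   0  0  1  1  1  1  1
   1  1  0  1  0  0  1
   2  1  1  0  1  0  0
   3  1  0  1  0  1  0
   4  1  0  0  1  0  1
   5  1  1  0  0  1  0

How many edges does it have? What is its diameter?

Wheel graph W_{5}: 5 cycle edges + 5 spoke edges = 10 edges.
The hub is distance 1 from all cycle vertices. Max distance between cycle vertices through hub is 2.
Diameter = 2.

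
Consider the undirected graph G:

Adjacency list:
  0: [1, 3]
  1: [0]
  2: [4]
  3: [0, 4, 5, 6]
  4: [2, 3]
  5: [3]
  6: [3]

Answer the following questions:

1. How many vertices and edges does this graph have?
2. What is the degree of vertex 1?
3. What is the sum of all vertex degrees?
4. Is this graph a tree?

Count: 7 vertices, 6 edges.
Vertex 1 has neighbors [0], degree = 1.
Handshaking lemma: 2 * 6 = 12.
A graph is a tree iff it is connected and has exactly n-1 edges. This graph is connected (all 7 vertices in one component) and has 7-1 = 6 edges. It is a tree.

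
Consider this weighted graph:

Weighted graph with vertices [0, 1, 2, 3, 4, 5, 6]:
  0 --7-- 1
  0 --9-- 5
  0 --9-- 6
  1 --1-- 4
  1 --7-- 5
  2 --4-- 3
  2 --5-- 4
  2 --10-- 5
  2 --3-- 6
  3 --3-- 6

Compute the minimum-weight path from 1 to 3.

Using Dijkstra's algorithm from vertex 1:
Shortest path: 1 -> 4 -> 2 -> 3
Total weight: 1 + 5 + 4 = 10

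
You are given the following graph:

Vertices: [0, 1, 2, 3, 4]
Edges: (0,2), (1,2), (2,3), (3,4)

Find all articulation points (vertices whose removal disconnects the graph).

An articulation point is a vertex whose removal disconnects the graph.
Articulation points: [2, 3]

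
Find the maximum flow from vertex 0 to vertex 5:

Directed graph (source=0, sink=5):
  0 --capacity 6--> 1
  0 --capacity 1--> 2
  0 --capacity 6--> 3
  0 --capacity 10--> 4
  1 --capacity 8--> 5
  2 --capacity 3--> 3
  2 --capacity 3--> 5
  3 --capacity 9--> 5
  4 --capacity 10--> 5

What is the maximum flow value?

Computing max flow:
  Flow on (0->1): 6/6
  Flow on (0->2): 1/1
  Flow on (0->3): 6/6
  Flow on (0->4): 10/10
  Flow on (1->5): 6/8
  Flow on (2->5): 1/3
  Flow on (3->5): 6/9
  Flow on (4->5): 10/10
Maximum flow = 23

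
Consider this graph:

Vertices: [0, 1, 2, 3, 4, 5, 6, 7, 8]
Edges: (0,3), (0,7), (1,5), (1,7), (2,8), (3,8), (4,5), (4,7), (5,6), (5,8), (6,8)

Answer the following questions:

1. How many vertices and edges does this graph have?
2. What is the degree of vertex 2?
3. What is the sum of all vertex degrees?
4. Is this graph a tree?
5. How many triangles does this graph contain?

Count: 9 vertices, 11 edges.
Vertex 2 has neighbors [8], degree = 1.
Handshaking lemma: 2 * 11 = 22.
A tree on 9 vertices has 8 edges. This graph has 11 edges (3 extra). Not a tree.
Number of triangles = 1.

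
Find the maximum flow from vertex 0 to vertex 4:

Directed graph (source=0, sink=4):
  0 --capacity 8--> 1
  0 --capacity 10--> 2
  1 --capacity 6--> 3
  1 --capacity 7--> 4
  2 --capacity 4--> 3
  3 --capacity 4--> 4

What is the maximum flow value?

Computing max flow:
  Flow on (0->1): 7/8
  Flow on (0->2): 4/10
  Flow on (1->4): 7/7
  Flow on (2->3): 4/4
  Flow on (3->4): 4/4
Maximum flow = 11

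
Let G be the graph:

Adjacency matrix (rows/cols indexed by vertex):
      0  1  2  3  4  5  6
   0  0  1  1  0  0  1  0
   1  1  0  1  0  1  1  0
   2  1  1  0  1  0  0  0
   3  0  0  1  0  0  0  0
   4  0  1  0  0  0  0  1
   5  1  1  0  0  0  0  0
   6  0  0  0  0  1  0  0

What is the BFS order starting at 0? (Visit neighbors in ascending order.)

BFS from vertex 0 (neighbors processed in ascending order):
Visit order: 0, 1, 2, 5, 4, 3, 6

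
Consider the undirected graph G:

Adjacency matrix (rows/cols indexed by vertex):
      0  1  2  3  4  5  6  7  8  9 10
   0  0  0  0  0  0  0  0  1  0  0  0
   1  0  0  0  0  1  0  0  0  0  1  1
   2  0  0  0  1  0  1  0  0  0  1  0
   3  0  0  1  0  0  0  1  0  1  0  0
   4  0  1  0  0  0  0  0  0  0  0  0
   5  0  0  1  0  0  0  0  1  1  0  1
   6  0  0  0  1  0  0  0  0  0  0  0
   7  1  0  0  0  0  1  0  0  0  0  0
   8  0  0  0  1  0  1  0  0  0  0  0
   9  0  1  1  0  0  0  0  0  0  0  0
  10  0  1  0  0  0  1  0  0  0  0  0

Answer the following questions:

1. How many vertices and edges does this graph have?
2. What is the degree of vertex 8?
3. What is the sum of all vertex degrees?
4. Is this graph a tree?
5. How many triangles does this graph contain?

Count: 11 vertices, 12 edges.
Vertex 8 has neighbors [3, 5], degree = 2.
Handshaking lemma: 2 * 12 = 24.
A tree on 11 vertices has 10 edges. This graph has 12 edges (2 extra). Not a tree.
Number of triangles = 0.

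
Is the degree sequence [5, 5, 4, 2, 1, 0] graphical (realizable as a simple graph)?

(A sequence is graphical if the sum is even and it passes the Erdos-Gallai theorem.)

Sum of degrees = 17. Sum is odd, so the sequence is NOT graphical.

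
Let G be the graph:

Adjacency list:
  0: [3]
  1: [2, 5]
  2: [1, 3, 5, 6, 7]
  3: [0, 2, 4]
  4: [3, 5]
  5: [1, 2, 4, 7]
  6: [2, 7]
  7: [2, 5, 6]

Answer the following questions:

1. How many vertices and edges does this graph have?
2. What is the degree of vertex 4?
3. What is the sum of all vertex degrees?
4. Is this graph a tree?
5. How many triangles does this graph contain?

Count: 8 vertices, 11 edges.
Vertex 4 has neighbors [3, 5], degree = 2.
Handshaking lemma: 2 * 11 = 22.
A tree on 8 vertices has 7 edges. This graph has 11 edges (4 extra). Not a tree.
Number of triangles = 3.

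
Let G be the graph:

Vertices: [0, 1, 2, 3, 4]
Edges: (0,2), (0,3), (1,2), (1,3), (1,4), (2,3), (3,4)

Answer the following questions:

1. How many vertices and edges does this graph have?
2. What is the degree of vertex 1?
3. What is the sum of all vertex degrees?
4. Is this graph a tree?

Count: 5 vertices, 7 edges.
Vertex 1 has neighbors [2, 3, 4], degree = 3.
Handshaking lemma: 2 * 7 = 14.
A tree on 5 vertices has 4 edges. This graph has 7 edges (3 extra). Not a tree.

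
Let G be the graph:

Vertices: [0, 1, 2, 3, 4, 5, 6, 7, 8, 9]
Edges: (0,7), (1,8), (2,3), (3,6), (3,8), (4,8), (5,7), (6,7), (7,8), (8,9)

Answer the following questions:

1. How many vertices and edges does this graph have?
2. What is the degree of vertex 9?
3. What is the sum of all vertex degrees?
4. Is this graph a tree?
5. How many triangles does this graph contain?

Count: 10 vertices, 10 edges.
Vertex 9 has neighbors [8], degree = 1.
Handshaking lemma: 2 * 10 = 20.
A tree on 10 vertices has 9 edges. This graph has 10 edges (1 extra). Not a tree.
Number of triangles = 0.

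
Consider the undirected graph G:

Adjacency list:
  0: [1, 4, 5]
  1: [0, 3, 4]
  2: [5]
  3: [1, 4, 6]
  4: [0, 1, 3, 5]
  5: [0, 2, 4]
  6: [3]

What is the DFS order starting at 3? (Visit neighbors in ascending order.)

DFS from vertex 3 (neighbors processed in ascending order):
Visit order: 3, 1, 0, 4, 5, 2, 6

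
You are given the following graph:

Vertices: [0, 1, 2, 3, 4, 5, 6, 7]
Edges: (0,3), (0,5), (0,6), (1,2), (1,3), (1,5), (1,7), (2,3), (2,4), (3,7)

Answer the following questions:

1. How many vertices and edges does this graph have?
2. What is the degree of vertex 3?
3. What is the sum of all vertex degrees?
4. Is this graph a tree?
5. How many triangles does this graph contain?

Count: 8 vertices, 10 edges.
Vertex 3 has neighbors [0, 1, 2, 7], degree = 4.
Handshaking lemma: 2 * 10 = 20.
A tree on 8 vertices has 7 edges. This graph has 10 edges (3 extra). Not a tree.
Number of triangles = 2.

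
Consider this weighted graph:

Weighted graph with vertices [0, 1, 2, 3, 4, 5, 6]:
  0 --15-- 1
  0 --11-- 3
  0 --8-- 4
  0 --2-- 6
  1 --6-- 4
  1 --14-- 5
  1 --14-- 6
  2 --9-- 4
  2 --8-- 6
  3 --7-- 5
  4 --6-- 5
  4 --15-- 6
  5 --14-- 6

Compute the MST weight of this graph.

Applying Kruskal's algorithm (sort edges by weight, add if no cycle):
  Add (0,6) w=2
  Add (1,4) w=6
  Add (4,5) w=6
  Add (3,5) w=7
  Add (0,4) w=8
  Add (2,6) w=8
  Skip (2,4) w=9 (creates cycle)
  Skip (0,3) w=11 (creates cycle)
  Skip (1,5) w=14 (creates cycle)
  Skip (1,6) w=14 (creates cycle)
  Skip (5,6) w=14 (creates cycle)
  Skip (0,1) w=15 (creates cycle)
  Skip (4,6) w=15 (creates cycle)
MST weight = 37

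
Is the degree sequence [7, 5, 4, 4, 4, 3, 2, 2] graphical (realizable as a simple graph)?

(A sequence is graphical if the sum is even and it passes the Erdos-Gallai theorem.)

Sum of degrees = 31. Sum is odd, so the sequence is NOT graphical.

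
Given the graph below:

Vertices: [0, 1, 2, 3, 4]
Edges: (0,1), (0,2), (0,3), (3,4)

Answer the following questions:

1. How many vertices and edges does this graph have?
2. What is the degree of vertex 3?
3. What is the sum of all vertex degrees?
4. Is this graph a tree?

Count: 5 vertices, 4 edges.
Vertex 3 has neighbors [0, 4], degree = 2.
Handshaking lemma: 2 * 4 = 8.
A graph is a tree iff it is connected and has exactly n-1 edges. This graph is connected (all 5 vertices in one component) and has 5-1 = 4 edges. It is a tree.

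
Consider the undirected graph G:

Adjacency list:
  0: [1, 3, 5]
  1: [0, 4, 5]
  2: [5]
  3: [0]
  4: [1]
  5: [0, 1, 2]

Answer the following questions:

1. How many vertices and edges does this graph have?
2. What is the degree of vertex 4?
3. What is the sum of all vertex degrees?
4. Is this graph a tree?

Count: 6 vertices, 6 edges.
Vertex 4 has neighbors [1], degree = 1.
Handshaking lemma: 2 * 6 = 12.
A tree on 6 vertices has 5 edges. This graph has 6 edges (1 extra). Not a tree.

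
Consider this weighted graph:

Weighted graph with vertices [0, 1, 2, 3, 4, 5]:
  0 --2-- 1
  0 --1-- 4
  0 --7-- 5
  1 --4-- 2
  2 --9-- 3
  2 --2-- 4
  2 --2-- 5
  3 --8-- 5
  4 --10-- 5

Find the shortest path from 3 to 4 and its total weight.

Using Dijkstra's algorithm from vertex 3:
Shortest path: 3 -> 2 -> 4
Total weight: 9 + 2 = 11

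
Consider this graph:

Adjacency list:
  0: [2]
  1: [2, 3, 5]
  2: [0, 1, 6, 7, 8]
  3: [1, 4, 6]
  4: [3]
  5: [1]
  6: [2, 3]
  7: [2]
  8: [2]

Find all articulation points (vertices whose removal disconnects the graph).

An articulation point is a vertex whose removal disconnects the graph.
Articulation points: [1, 2, 3]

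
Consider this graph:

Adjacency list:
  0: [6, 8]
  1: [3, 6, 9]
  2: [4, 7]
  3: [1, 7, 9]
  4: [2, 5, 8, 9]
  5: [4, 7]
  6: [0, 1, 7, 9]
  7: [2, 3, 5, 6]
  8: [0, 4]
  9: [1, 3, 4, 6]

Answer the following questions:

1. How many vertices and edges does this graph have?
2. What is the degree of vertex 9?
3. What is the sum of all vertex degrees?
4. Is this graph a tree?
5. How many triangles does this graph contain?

Count: 10 vertices, 15 edges.
Vertex 9 has neighbors [1, 3, 4, 6], degree = 4.
Handshaking lemma: 2 * 15 = 30.
A tree on 10 vertices has 9 edges. This graph has 15 edges (6 extra). Not a tree.
Number of triangles = 2.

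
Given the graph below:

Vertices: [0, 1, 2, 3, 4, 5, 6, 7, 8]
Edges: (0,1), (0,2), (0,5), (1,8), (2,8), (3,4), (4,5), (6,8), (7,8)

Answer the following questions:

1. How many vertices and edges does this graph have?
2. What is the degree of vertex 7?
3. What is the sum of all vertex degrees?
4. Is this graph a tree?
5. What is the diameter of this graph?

Count: 9 vertices, 9 edges.
Vertex 7 has neighbors [8], degree = 1.
Handshaking lemma: 2 * 9 = 18.
A tree on 9 vertices has 8 edges. This graph has 9 edges (1 extra). Not a tree.
Diameter (longest shortest path) = 6.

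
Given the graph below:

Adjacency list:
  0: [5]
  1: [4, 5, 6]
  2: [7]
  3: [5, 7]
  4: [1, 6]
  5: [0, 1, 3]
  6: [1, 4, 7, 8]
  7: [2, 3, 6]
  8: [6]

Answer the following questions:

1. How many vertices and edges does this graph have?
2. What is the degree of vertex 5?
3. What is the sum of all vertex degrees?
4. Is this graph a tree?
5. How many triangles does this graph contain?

Count: 9 vertices, 10 edges.
Vertex 5 has neighbors [0, 1, 3], degree = 3.
Handshaking lemma: 2 * 10 = 20.
A tree on 9 vertices has 8 edges. This graph has 10 edges (2 extra). Not a tree.
Number of triangles = 1.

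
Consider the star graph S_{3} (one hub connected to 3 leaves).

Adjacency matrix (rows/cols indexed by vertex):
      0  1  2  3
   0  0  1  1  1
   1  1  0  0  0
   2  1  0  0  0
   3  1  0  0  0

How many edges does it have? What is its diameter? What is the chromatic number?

Star graph S_{3}: the hub connects to all 3 leaves.
Edges = 3.
Diameter = 2 (any leaf to hub is 1, leaf to leaf through hub is 2).
Star graphs are bipartite (hub vs leaves), so chromatic number = 2.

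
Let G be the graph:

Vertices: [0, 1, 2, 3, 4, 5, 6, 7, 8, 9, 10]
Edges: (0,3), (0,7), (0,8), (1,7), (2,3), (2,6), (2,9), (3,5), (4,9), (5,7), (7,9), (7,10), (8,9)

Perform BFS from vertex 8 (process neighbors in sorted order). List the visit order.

BFS from vertex 8 (neighbors processed in ascending order):
Visit order: 8, 0, 9, 3, 7, 2, 4, 5, 1, 10, 6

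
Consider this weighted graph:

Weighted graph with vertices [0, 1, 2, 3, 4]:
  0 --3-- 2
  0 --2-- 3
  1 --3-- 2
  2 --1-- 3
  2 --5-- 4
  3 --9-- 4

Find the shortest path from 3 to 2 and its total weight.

Using Dijkstra's algorithm from vertex 3:
Shortest path: 3 -> 2
Total weight: 1 = 1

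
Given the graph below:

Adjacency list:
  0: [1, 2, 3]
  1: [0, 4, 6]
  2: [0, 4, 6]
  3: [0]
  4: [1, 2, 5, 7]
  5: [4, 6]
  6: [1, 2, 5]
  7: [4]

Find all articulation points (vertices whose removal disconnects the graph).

An articulation point is a vertex whose removal disconnects the graph.
Articulation points: [0, 4]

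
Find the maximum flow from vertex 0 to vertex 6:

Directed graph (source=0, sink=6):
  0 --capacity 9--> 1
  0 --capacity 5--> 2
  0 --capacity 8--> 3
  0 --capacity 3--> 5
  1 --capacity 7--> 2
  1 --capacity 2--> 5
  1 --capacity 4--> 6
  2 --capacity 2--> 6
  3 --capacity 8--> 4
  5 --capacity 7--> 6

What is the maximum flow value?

Computing max flow:
  Flow on (0->1): 6/9
  Flow on (0->2): 2/5
  Flow on (0->5): 3/3
  Flow on (1->5): 2/2
  Flow on (1->6): 4/4
  Flow on (2->6): 2/2
  Flow on (5->6): 5/7
Maximum flow = 11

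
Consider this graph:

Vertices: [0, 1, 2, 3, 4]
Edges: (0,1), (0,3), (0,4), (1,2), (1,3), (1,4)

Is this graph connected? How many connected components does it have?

Checking connectivity: the graph has 1 connected component(s).
All vertices are reachable from each other. The graph IS connected.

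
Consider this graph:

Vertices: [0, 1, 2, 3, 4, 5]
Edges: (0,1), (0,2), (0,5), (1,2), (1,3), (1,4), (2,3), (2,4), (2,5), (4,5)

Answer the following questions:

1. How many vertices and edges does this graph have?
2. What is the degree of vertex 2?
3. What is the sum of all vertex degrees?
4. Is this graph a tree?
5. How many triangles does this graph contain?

Count: 6 vertices, 10 edges.
Vertex 2 has neighbors [0, 1, 3, 4, 5], degree = 5.
Handshaking lemma: 2 * 10 = 20.
A tree on 6 vertices has 5 edges. This graph has 10 edges (5 extra). Not a tree.
Number of triangles = 5.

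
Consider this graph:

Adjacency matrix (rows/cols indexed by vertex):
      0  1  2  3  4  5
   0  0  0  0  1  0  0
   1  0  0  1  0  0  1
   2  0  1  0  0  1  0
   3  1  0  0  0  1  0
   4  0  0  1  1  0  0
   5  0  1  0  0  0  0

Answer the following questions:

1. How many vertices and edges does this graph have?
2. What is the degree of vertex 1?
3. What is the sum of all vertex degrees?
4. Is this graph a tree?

Count: 6 vertices, 5 edges.
Vertex 1 has neighbors [2, 5], degree = 2.
Handshaking lemma: 2 * 5 = 10.
A graph is a tree iff it is connected and has exactly n-1 edges. This graph is connected (all 6 vertices in one component) and has 6-1 = 5 edges. It is a tree.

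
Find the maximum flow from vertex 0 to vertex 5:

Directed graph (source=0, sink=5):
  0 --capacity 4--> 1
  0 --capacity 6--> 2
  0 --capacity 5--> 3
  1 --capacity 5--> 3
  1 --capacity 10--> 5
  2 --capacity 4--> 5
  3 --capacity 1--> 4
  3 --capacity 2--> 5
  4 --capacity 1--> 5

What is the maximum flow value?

Computing max flow:
  Flow on (0->1): 4/4
  Flow on (0->2): 4/6
  Flow on (0->3): 3/5
  Flow on (1->5): 4/10
  Flow on (2->5): 4/4
  Flow on (3->4): 1/1
  Flow on (3->5): 2/2
  Flow on (4->5): 1/1
Maximum flow = 11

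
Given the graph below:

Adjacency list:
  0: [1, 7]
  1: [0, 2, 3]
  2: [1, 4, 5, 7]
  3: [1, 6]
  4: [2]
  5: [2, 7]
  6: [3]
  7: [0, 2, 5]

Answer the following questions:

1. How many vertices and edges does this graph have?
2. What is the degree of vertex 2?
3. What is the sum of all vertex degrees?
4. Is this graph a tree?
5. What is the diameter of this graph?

Count: 8 vertices, 9 edges.
Vertex 2 has neighbors [1, 4, 5, 7], degree = 4.
Handshaking lemma: 2 * 9 = 18.
A tree on 8 vertices has 7 edges. This graph has 9 edges (2 extra). Not a tree.
Diameter (longest shortest path) = 4.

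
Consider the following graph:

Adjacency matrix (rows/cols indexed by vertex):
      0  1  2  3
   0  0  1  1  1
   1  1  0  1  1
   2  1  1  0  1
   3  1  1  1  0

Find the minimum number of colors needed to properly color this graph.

The graph has a maximum clique of size 4 (lower bound on chromatic number).
A valid 4-coloring: {0: 0, 1: 1, 2: 2, 3: 3}.
Chromatic number = 4.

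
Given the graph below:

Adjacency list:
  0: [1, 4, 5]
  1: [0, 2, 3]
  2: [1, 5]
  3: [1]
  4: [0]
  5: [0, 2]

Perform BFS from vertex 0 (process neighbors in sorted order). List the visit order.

BFS from vertex 0 (neighbors processed in ascending order):
Visit order: 0, 1, 4, 5, 2, 3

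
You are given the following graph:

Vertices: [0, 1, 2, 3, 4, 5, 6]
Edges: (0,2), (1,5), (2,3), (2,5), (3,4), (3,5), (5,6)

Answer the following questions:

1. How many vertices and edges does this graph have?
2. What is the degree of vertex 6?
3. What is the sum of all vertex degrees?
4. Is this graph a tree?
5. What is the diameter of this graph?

Count: 7 vertices, 7 edges.
Vertex 6 has neighbors [5], degree = 1.
Handshaking lemma: 2 * 7 = 14.
A tree on 7 vertices has 6 edges. This graph has 7 edges (1 extra). Not a tree.
Diameter (longest shortest path) = 3.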